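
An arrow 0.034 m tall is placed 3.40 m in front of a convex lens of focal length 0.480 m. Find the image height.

1/d_i = 1/f − 1/d_o = 1/(0.4800) − 1/(3.40) = 1.789, so d_i = 0.5589 m.
m = −d_i/d_o = -0.1644.
|h_i| = |m|·h_o = 0.1644 × 0.034 = 0.00559 m. The image is real, inverted and reduced, on the far side of the lens.

0.00559 m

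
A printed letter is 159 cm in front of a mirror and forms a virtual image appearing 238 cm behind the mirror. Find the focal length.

f = 479 cm (concave)

Virtual image ⇒ d_i = −238 cm.
1/f = 1/d_o + 1/d_i = 1/(159) + 1/(-238) = 0.002088, so f = 479 cm.
Since f is positive, the mirror is concave.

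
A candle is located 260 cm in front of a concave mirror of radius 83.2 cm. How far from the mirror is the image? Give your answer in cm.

f = R/2 = 83.2/2 = 41.60 cm.
Mirror equation: 1/d_i = 1/f − 1/d_o = 1/(41.60) − 1/(260) = 0.02404 − 0.003846 = 0.02019, so d_i = 49.5 cm.
The image is real, inverted and reduced, in front of the mirror.

49.5 cm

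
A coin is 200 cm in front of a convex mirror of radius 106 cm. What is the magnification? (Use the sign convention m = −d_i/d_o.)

f = R/2 = 106/2 = 53.00 cm; for a convex mirror, f = -53.00 cm.
1/d_i = 1/f − 1/d_o = 1/(-53.00) − 1/(200) = -0.02387, so d_i = -41.90 cm.
m = −d_i/d_o = −(-41.90)/(200) = +0.209.
The image is virtual, upright and reduced, behind the mirror.

m = +0.209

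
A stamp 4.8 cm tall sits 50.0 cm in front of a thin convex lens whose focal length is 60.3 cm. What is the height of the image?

28.1 cm

1/d_i = 1/f − 1/d_o = 1/(60.30) − 1/(50.0) = -0.003416, so d_i = -292.7 cm.
m = −d_i/d_o = +5.854.
|h_i| = |m|·h_o = 5.854 × 4.8 = 28.1 cm. The image is virtual, upright and enlarged, on the same side as the object.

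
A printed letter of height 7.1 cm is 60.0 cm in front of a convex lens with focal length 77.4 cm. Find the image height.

31.6 cm

1/d_i = 1/f − 1/d_o = 1/(77.40) − 1/(60.0) = -0.003747, so d_i = -266.9 cm.
m = −d_i/d_o = +4.448.
|h_i| = |m|·h_o = 4.448 × 7.1 = 31.6 cm. The image is virtual, upright and enlarged, on the same side as the object.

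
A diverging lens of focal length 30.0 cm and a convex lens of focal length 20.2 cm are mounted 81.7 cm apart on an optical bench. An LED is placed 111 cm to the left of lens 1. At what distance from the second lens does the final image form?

25.0 cm

Lens 1 is diverging, so f₁ = −30.0 cm.
Lens 1: 1/d_i1 = 1/f₁ − 1/d_o1 = 1/(-30.0) − 1/(111) = -0.04234, so d_i1 = -23.62 cm.
The intermediate image is 23.62 cm to the left of lens 1 (virtual), which is 81.7 − (-23.62) = 105.3 cm to the left of lens 2, so d_o2 = +105.3 cm.
Lens 2: 1/d_i2 = 1/f₂ − 1/d_o2 = 1/(20.2) − 1/(105.3) = 0.04001, so d_i2 = 25.0 cm.
The final image is real, 25.0 cm to the right of lens 2 (overall magnification ≈ -0.050).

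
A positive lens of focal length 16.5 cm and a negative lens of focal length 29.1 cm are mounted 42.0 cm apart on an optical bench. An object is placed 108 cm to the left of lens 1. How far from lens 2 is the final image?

12.7 cm

Lens 1: 1/d_i1 = 1/f₁ − 1/d_o1 = 1/(16.5) − 1/(108) = 0.05135, so d_i1 = 19.48 cm.
The intermediate image is 19.48 cm to the right of lens 1, which is 42.0 − (19.48) = 22.52 cm to the left of lens 2, so d_o2 = +22.52 cm.
Lens 2 is diverging, so f₂ = −29.1 cm.
Lens 2: 1/d_i2 = 1/f₂ − 1/d_o2 = 1/(-29.1) − 1/(22.52) = -0.07877, so d_i2 = -12.7 cm.
The final image is virtual, 12.7 cm to the left of lens 2 (overall magnification ≈ -0.10).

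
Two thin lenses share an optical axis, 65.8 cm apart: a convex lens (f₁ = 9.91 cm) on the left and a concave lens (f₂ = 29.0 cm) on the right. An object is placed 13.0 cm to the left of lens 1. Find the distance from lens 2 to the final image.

13.2 cm

Lens 1: 1/d_i1 = 1/f₁ − 1/d_o1 = 1/(9.91) − 1/(13.0) = 0.02399, so d_i1 = 41.69 cm.
The intermediate image is 41.69 cm to the right of lens 1, which is 65.8 − (41.69) = 24.11 cm to the left of lens 2, so d_o2 = +24.11 cm.
Lens 2 is diverging, so f₂ = −29.0 cm.
Lens 2: 1/d_i2 = 1/f₂ − 1/d_o2 = 1/(-29.0) − 1/(24.11) = -0.07596, so d_i2 = -13.2 cm.
The final image is virtual, 13.2 cm to the left of lens 2 (overall magnification ≈ -1.8).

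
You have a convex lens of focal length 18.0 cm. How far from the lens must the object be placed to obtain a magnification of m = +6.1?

m = −d_i/d_o ⇒ d_i = −m·d_o.
1/f = 1/d_o + 1/d_i = 1/d_o − 1/(m·d_o) = (1 − 1/m)/d_o, so d_o = f(1 − 1/m) = (18.00)(1 − 1/(+6.1)) = 15.0 cm.

15.0 cm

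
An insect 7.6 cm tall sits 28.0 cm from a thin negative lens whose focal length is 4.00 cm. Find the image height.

0.950 cm

For a negative lens, f = -4.00 cm.
1/d_i = 1/f − 1/d_o = 1/(-4.000) − 1/(28.0) = -0.2857, so d_i = -3.500 cm.
m = −d_i/d_o = +0.1250.
|h_i| = |m|·h_o = 0.1250 × 7.6 = 0.950 cm. The image is virtual, upright and reduced, on the same side as the object.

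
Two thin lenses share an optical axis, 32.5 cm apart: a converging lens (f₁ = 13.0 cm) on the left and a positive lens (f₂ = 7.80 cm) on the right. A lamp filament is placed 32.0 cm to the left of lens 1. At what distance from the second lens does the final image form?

Lens 1: 1/d_i1 = 1/f₁ − 1/d_o1 = 1/(13.0) − 1/(32.0) = 0.04567, so d_i1 = 21.89 cm.
The intermediate image is 21.89 cm to the right of lens 1, which is 32.5 − (21.89) = 10.61 cm to the left of lens 2, so d_o2 = +10.61 cm.
Lens 2: 1/d_i2 = 1/f₂ − 1/d_o2 = 1/(7.80) − 1/(10.61) = 0.03395, so d_i2 = 29.5 cm.
The final image is real, 29.5 cm to the right of lens 2 (overall magnification ≈ 1.9).

29.5 cm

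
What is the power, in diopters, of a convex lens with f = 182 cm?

P = +0.549 D

f = 182 cm = 1.82 m.
P = 1/f = 1/(1.82 m) = +0.549 D.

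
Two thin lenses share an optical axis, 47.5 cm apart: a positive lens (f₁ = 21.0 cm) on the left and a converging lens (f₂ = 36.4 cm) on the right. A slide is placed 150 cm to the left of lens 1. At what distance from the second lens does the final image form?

63.1 cm

Lens 1: 1/d_i1 = 1/f₁ − 1/d_o1 = 1/(21.0) − 1/(150) = 0.04095, so d_i1 = 24.42 cm.
The intermediate image is 24.42 cm to the right of lens 1, which is 47.5 − (24.42) = 23.08 cm to the left of lens 2, so d_o2 = +23.08 cm.
Lens 2: 1/d_i2 = 1/f₂ − 1/d_o2 = 1/(36.4) − 1/(23.08) = -0.01586, so d_i2 = -63.1 cm.
The final image is virtual, 63.1 cm to the left of lens 2 (overall magnification ≈ -0.44).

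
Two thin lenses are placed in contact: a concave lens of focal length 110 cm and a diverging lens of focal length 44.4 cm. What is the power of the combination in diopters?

P₁ = 1/f₁ = 1/(-1.10 m) = -0.9091 D; P₂ = 1/f₂ = 1/(-0.444 m) = -2.252 D.
For thin lenses in contact, P = P₁ + P₂ = (-0.9091) + (-2.252) = -3.16 D.

P = -3.16 D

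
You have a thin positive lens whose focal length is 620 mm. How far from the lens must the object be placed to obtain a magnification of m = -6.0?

723 mm

m = −d_i/d_o ⇒ d_i = −m·d_o.
1/f = 1/d_o + 1/d_i = 1/d_o − 1/(m·d_o) = (1 − 1/m)/d_o, so d_o = f(1 − 1/m) = (620.0)(1 − 1/(-6.0)) = 723 mm.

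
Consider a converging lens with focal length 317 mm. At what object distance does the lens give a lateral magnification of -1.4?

m = −d_i/d_o ⇒ d_i = −m·d_o.
1/f = 1/d_o + 1/d_i = 1/d_o − 1/(m·d_o) = (1 − 1/m)/d_o, so d_o = f(1 − 1/m) = (317.0)(1 − 1/(-1.4)) = 543 mm.

543 mm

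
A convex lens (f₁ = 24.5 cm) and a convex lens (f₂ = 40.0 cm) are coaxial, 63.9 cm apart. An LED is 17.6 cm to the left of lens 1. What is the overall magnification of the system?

Lens 1: 1/d_i1 = 1/(24.5) − 1/(17.6) = -0.01600, so d_i1 = -62.49 cm; m₁ = −d_i1/d_o1 = +3.551.
d_o2 = 63.9 − (-62.49) = 126.4 cm.
Lens 2: 1/d_i2 = 1/(40.0) − 1/(126.4) = 0.01709, so d_i2 = 58.52 cm; m₂ = −d_i2/d_o2 = -0.4630.
m = m₁·m₂ = (+3.551)(-0.4630) = -1.64.

m = -1.64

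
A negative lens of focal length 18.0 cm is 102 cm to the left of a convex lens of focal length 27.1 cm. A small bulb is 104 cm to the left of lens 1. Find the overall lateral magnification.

m = -0.0443

f₁ = −18.0 cm (diverging).
Lens 1: 1/d_i1 = 1/(-18.0) − 1/(104) = -0.06517, so d_i1 = -15.34 cm; m₁ = −d_i1/d_o1 = +0.1475.
d_o2 = 102 − (-15.34) = 117.3 cm.
Lens 2: 1/d_i2 = 1/(27.1) − 1/(117.3) = 0.02838, so d_i2 = 35.24 cm; m₂ = −d_i2/d_o2 = -0.3004.
m = m₁·m₂ = (+0.1475)(-0.3004) = -0.0443.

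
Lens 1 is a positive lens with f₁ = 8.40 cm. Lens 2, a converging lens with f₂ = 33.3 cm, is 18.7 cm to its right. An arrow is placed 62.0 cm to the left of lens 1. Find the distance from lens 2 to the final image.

Lens 1: 1/d_i1 = 1/f₁ − 1/d_o1 = 1/(8.40) − 1/(62.0) = 0.1029, so d_i1 = 9.716 cm.
The intermediate image is 9.716 cm to the right of lens 1, which is 18.7 − (9.716) = 8.984 cm to the left of lens 2, so d_o2 = +8.984 cm.
Lens 2: 1/d_i2 = 1/f₂ − 1/d_o2 = 1/(33.3) − 1/(8.984) = -0.08128, so d_i2 = -12.3 cm.
The final image is virtual, 12.3 cm to the left of lens 2 (overall magnification ≈ -0.21).

12.3 cm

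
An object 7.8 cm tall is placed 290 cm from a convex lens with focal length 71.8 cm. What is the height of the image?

2.57 cm

1/d_i = 1/f − 1/d_o = 1/(71.80) − 1/(290) = 0.01048, so d_i = 95.43 cm.
m = −d_i/d_o = -0.3291.
|h_i| = |m|·h_o = 0.3291 × 7.8 = 2.57 cm. The image is real, inverted and reduced, on the far side of the lens.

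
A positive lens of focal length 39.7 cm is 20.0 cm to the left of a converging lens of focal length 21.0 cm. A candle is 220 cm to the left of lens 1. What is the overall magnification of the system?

m = -0.0935

Lens 1: 1/d_i1 = 1/(39.7) − 1/(220) = 0.02064, so d_i1 = 48.44 cm; m₁ = −d_i1/d_o1 = -0.2202.
d_o2 = 20.0 − (48.44) = -28.44 cm (virtual object).
Lens 2: 1/d_i2 = 1/(21.0) − 1/(-28.44) = 0.08278, so d_i2 = 12.08 cm; m₂ = −d_i2/d_o2 = +0.4248.
m = m₁·m₂ = (-0.2202)(+0.4248) = -0.0935.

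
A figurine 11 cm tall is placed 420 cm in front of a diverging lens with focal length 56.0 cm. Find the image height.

For a diverging lens, f = -56.0 cm.
1/d_i = 1/f − 1/d_o = 1/(-56.00) − 1/(420) = -0.02024, so d_i = -49.41 cm.
m = −d_i/d_o = +0.1176.
|h_i| = |m|·h_o = 0.1176 × 11 = 1.29 cm. The image is virtual, upright and reduced, on the same side as the object.

1.29 cm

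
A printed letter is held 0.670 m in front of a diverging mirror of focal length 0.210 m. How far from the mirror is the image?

0.160 m

For a diverging mirror, f = -0.210 m.
Mirror equation: 1/s_i = 1/f − 1/s_o = 1/(-0.2100) − 1/(0.670) = -4.762 − 1.493 = -6.254, so s_i = -0.160 m.
The image is virtual, upright and reduced, behind the mirror.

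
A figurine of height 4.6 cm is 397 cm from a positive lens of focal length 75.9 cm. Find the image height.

1.09 cm

1/d_i = 1/f − 1/d_o = 1/(75.90) − 1/(397) = 0.01066, so d_i = 93.84 cm.
m = −d_i/d_o = -0.2364.
|h_i| = |m|·h_o = 0.2364 × 4.6 = 1.09 cm. The image is real, inverted and reduced, on the far side of the lens.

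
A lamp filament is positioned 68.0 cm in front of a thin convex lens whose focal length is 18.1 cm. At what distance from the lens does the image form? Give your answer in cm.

Lens equation: 1/d_i = 1/f − 1/d_o = 1/(18.10) − 1/(68.0) = 0.05525 − 0.01471 = 0.04054, so d_i = 24.7 cm.
The image is real, inverted and reduced, on the far side of the lens.

24.7 cm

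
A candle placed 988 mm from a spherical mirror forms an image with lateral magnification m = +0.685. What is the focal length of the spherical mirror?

f = -2150 mm (convex)

m = −d_i/d_o ⇒ d_i = −m·d_o = −(+0.685)·(988) = -676.8 mm.
1/f = 1/d_o + 1/d_i = 1/(988) + 1/(-676.8) = -0.0004654, so f = -2150 mm.
Since f is negative, the spherical mirror is convex.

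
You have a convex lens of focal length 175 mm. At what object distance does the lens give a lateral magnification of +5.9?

145 mm

m = −d_i/d_o ⇒ d_i = −m·d_o.
1/f = 1/d_o + 1/d_i = 1/d_o − 1/(m·d_o) = (1 − 1/m)/d_o, so d_o = f(1 − 1/m) = (175.0)(1 − 1/(+5.9)) = 145 mm.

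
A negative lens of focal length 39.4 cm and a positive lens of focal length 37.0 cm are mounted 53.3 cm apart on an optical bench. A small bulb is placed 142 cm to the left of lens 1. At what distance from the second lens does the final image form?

Lens 1 is diverging, so f₁ = −39.4 cm.
Lens 1: 1/d_i1 = 1/f₁ − 1/d_o1 = 1/(-39.4) − 1/(142) = -0.03242, so d_i1 = -30.84 cm.
The intermediate image is 30.84 cm to the left of lens 1 (virtual), which is 53.3 − (-30.84) = 84.14 cm to the left of lens 2, so d_o2 = +84.14 cm.
Lens 2: 1/d_i2 = 1/f₂ − 1/d_o2 = 1/(37.0) − 1/(84.14) = 0.01514, so d_i2 = 66.0 cm.
The final image is real, 66.0 cm to the right of lens 2 (overall magnification ≈ -0.17).

66.0 cm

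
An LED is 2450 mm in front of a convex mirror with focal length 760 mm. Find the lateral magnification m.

For a convex mirror, f = -760 mm.
1/d_i = 1/f − 1/d_o = 1/(-760.0) − 1/(2450) = -0.001724, so d_i = -580.1 mm.
m = −d_i/d_o = −(-580.1)/(2450) = +0.237.
The image is virtual, upright and reduced, behind the mirror.

m = +0.237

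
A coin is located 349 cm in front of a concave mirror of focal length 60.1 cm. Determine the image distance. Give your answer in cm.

72.6 cm

Mirror equation: 1/q = 1/f − 1/p = 1/(60.10) − 1/(349) = 0.01664 − 0.002865 = 0.01377, so q = 72.6 cm.
The image is real, inverted and reduced, in front of the mirror.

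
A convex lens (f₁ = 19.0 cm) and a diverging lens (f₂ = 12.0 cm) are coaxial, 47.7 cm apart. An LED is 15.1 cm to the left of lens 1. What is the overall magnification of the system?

Lens 1: 1/d_i1 = 1/(19.0) − 1/(15.1) = -0.01359, so d_i1 = -73.56 cm; m₁ = −d_i1/d_o1 = +4.872.
d_o2 = 47.7 − (-73.56) = 121.3 cm.
f₂ = −12.0 cm (diverging).
Lens 2: 1/d_i2 = 1/(-12.0) − 1/(121.3) = -0.09158, so d_i2 = -10.92 cm; m₂ = −d_i2/d_o2 = +0.09002.
m = m₁·m₂ = (+4.872)(+0.09002) = +0.439.

m = +0.439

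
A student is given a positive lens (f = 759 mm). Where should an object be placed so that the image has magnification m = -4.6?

924 mm

m = −d_i/d_o ⇒ d_i = −m·d_o.
1/f = 1/d_o + 1/d_i = 1/d_o − 1/(m·d_o) = (1 − 1/m)/d_o, so d_o = f(1 − 1/m) = (759.0)(1 − 1/(-4.6)) = 924 mm.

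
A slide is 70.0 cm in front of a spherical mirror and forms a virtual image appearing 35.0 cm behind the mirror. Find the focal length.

Virtual image ⇒ d_i = −35.0 cm.
1/f = 1/d_o + 1/d_i = 1/(70.0) + 1/(-35.0) = -0.01429, so f = -70.0 cm.
Since f is negative, the spherical mirror is convex.

f = -70.0 cm (convex)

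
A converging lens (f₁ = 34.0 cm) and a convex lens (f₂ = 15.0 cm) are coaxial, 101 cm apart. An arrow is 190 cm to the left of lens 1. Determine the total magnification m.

m = +0.0733

Lens 1: 1/d_i1 = 1/(34.0) − 1/(190) = 0.02415, so d_i1 = 41.41 cm; m₁ = −d_i1/d_o1 = -0.2179.
d_o2 = 101 − (41.41) = 59.59 cm.
Lens 2: 1/d_i2 = 1/(15.0) − 1/(59.59) = 0.04989, so d_i2 = 20.05 cm; m₂ = −d_i2/d_o2 = -0.3364.
m = m₁·m₂ = (-0.2179)(-0.3364) = +0.0733.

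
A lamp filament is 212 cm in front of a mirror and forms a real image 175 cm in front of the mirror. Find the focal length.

f = 95.9 cm (concave)

Real image ⇒ d_i = +175 cm.
1/f = 1/d_o + 1/d_i = 1/(212) + 1/(175) = 0.01043, so f = 95.9 cm.
Since f is positive, the mirror is concave.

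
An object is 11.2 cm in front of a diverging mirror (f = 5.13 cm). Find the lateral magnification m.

m = +0.314

For a diverging mirror, f = -5.13 cm.
1/d_i = 1/f − 1/d_o = 1/(-5.130) − 1/(11.2) = -0.2842, so d_i = -3.518 cm.
m = −d_i/d_o = −(-3.518)/(11.2) = +0.314.
The image is virtual, upright and reduced, behind the mirror.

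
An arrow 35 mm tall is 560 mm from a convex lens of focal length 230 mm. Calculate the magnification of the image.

m = -0.697

1/d_i = 1/f − 1/d_o = 1/(230.0) − 1/(560) = 0.002562, so d_i = 390.3 mm.
m = −d_i/d_o = −(390.3)/(560) = -0.697.
The image is real, inverted and reduced, on the far side of the lens.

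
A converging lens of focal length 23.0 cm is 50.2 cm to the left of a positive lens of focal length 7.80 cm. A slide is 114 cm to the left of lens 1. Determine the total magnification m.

Lens 1: 1/d_i1 = 1/(23.0) − 1/(114) = 0.03471, so d_i1 = 28.81 cm; m₁ = −d_i1/d_o1 = -0.2527.
d_o2 = 50.2 − (28.81) = 21.39 cm.
Lens 2: 1/d_i2 = 1/(7.80) − 1/(21.39) = 0.08145, so d_i2 = 12.28 cm; m₂ = −d_i2/d_o2 = -0.5740.
m = m₁·m₂ = (-0.2527)(-0.5740) = +0.145.

m = +0.145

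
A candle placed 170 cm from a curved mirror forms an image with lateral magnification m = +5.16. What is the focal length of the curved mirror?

f = 211 cm (concave)

m = −d_i/d_o ⇒ d_i = −m·d_o = −(+5.16)·(170) = -877.2 cm.
1/f = 1/d_o + 1/d_i = 1/(170) + 1/(-877.2) = 0.004742, so f = 211 cm.
Since f is positive, the curved mirror is concave.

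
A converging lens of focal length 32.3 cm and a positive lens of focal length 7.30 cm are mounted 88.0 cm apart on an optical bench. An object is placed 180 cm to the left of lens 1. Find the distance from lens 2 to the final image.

Lens 1: 1/d_i1 = 1/f₁ − 1/d_o1 = 1/(32.3) − 1/(180) = 0.02540, so d_i1 = 39.36 cm.
The intermediate image is 39.36 cm to the right of lens 1, which is 88.0 − (39.36) = 48.64 cm to the left of lens 2, so d_o2 = +48.64 cm.
Lens 2: 1/d_i2 = 1/f₂ − 1/d_o2 = 1/(7.30) − 1/(48.64) = 0.1164, so d_i2 = 8.59 cm.
The final image is real, 8.59 cm to the right of lens 2 (overall magnification ≈ 0.039).

8.59 cm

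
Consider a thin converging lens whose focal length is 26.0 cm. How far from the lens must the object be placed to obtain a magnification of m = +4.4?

20.1 cm

m = −d_i/d_o ⇒ d_i = −m·d_o.
1/f = 1/d_o + 1/d_i = 1/d_o − 1/(m·d_o) = (1 − 1/m)/d_o, so d_o = f(1 − 1/m) = (26.00)(1 − 1/(+4.4)) = 20.1 cm.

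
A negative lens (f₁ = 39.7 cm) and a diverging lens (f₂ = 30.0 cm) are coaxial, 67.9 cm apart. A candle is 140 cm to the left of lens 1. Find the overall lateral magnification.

f₁ = −39.7 cm (diverging).
Lens 1: 1/d_i1 = 1/(-39.7) − 1/(140) = -0.03233, so d_i1 = -30.93 cm; m₁ = −d_i1/d_o1 = +0.2209.
d_o2 = 67.9 − (-30.93) = 98.83 cm.
f₂ = −30.0 cm (diverging).
Lens 2: 1/d_i2 = 1/(-30.0) − 1/(98.83) = -0.04345, so d_i2 = -23.01 cm; m₂ = −d_i2/d_o2 = +0.2329.
m = m₁·m₂ = (+0.2209)(+0.2329) = +0.0514.

m = +0.0514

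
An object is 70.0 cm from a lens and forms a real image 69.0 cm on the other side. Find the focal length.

f = 34.7 cm (converging)

Real image ⇒ d_i = +69.0 cm.
1/f = 1/d_o + 1/d_i = 1/(70.0) + 1/(69.0) = 0.02878, so f = 34.7 cm.
Since f is positive, the lens is converging.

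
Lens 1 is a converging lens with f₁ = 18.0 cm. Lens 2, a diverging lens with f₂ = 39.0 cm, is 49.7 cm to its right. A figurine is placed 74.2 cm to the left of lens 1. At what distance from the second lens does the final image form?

Lens 1: 1/d_i1 = 1/f₁ − 1/d_o1 = 1/(18.0) − 1/(74.2) = 0.04208, so d_i1 = 23.77 cm.
The intermediate image is 23.77 cm to the right of lens 1, which is 49.7 − (23.77) = 25.93 cm to the left of lens 2, so d_o2 = +25.93 cm.
Lens 2 is diverging, so f₂ = −39.0 cm.
Lens 2: 1/d_i2 = 1/f₂ − 1/d_o2 = 1/(-39.0) − 1/(25.93) = -0.06421, so d_i2 = -15.6 cm.
The final image is virtual, 15.6 cm to the left of lens 2 (overall magnification ≈ -0.19).

15.6 cm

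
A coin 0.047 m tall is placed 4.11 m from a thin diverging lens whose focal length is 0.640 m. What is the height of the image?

For a diverging lens, f = -0.640 m.
1/d_i = 1/f − 1/d_o = 1/(-0.6400) − 1/(4.11) = -1.806, so d_i = -0.5538 m.
m = −d_i/d_o = +0.1347.
|h_i| = |m|·h_o = 0.1347 × 0.047 = 0.00633 m. The image is virtual, upright and reduced, on the same side as the object.

0.00633 m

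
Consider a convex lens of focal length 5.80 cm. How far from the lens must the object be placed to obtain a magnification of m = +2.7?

3.65 cm

m = −d_i/d_o ⇒ d_i = −m·d_o.
1/f = 1/d_o + 1/d_i = 1/d_o − 1/(m·d_o) = (1 − 1/m)/d_o, so d_o = f(1 − 1/m) = (5.800)(1 − 1/(+2.7)) = 3.65 cm.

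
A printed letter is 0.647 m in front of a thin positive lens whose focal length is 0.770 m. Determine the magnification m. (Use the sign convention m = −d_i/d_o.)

m = +6.26

1/d_i = 1/f − 1/d_o = 1/(0.7700) − 1/(0.647) = -0.2469, so d_i = -4.050 m.
m = −d_i/d_o = −(-4.050)/(0.647) = +6.26.
The image is virtual, upright and enlarged, on the same side as the object.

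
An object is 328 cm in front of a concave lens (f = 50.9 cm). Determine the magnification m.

m = +0.134

For a concave lens, f = -50.9 cm.
1/d_i = 1/f − 1/d_o = 1/(-50.90) − 1/(328) = -0.02270, so d_i = -44.06 cm.
m = −d_i/d_o = −(-44.06)/(328) = +0.134.
The image is virtual, upright and reduced, on the same side as the object.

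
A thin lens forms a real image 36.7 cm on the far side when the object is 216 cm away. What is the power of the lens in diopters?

d_i = +36.7 cm.
1/f = 1/d_o + 1/d_i = 1/(216) + 1/(36.7) = 0.03188 cm⁻¹.
f = 31.37 cm = 0.3137 m, so P = 1/f = +3.19 D.

P = +3.19 D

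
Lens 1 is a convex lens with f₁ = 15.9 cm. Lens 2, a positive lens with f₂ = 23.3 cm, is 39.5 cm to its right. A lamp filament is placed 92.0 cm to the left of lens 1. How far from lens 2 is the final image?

156 cm

Lens 1: 1/d_i1 = 1/f₁ − 1/d_o1 = 1/(15.9) − 1/(92.0) = 0.05202, so d_i1 = 19.22 cm.
The intermediate image is 19.22 cm to the right of lens 1, which is 39.5 − (19.22) = 20.28 cm to the left of lens 2, so d_o2 = +20.28 cm.
Lens 2: 1/d_i2 = 1/f₂ − 1/d_o2 = 1/(23.3) − 1/(20.28) = -0.006391, so d_i2 = -156 cm.
The final image is virtual, 156 cm to the left of lens 2 (overall magnification ≈ -1.6).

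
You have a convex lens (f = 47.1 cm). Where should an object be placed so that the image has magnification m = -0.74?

111 cm

m = −d_i/d_o ⇒ d_i = −m·d_o.
1/f = 1/d_o + 1/d_i = 1/d_o − 1/(m·d_o) = (1 − 1/m)/d_o, so d_o = f(1 − 1/m) = (47.10)(1 − 1/(-0.74)) = 111 cm.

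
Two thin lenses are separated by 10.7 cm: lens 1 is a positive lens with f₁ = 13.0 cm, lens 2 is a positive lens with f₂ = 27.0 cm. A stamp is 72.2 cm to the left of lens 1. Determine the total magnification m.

Lens 1: 1/d_i1 = 1/(13.0) − 1/(72.2) = 0.06307, so d_i1 = 15.85 cm; m₁ = −d_i1/d_o1 = -0.2195.
d_o2 = 10.7 − (15.85) = -5.150 cm (virtual object).
Lens 2: 1/d_i2 = 1/(27.0) − 1/(-5.150) = 0.2312, so d_i2 = 4.325 cm; m₂ = −d_i2/d_o2 = +0.8398.
m = m₁·m₂ = (-0.2195)(+0.8398) = -0.184.

m = -0.184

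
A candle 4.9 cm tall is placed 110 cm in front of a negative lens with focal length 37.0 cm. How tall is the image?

1.23 cm

For a negative lens, f = -37.0 cm.
1/d_i = 1/f − 1/d_o = 1/(-37.00) − 1/(110) = -0.03612, so d_i = -27.69 cm.
m = −d_i/d_o = +0.2517.
|h_i| = |m|·h_o = 0.2517 × 4.9 = 1.23 cm. The image is virtual, upright and reduced, on the same side as the object.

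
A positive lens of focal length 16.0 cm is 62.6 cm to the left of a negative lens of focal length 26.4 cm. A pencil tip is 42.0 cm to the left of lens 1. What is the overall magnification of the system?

m = -0.257

Lens 1: 1/d_i1 = 1/(16.0) − 1/(42.0) = 0.03869, so d_i1 = 25.85 cm; m₁ = −d_i1/d_o1 = -0.6155.
d_o2 = 62.6 − (25.85) = 36.75 cm.
f₂ = −26.4 cm (diverging).
Lens 2: 1/d_i2 = 1/(-26.4) − 1/(36.75) = -0.06509, so d_i2 = -15.36 cm; m₂ = −d_i2/d_o2 = +0.4181.
m = m₁·m₂ = (-0.6155)(+0.4181) = -0.257.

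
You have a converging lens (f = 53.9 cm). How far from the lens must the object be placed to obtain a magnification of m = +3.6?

m = −d_i/d_o ⇒ d_i = −m·d_o.
1/f = 1/d_o + 1/d_i = 1/d_o − 1/(m·d_o) = (1 − 1/m)/d_o, so d_o = f(1 − 1/m) = (53.90)(1 − 1/(+3.6)) = 38.9 cm.

38.9 cm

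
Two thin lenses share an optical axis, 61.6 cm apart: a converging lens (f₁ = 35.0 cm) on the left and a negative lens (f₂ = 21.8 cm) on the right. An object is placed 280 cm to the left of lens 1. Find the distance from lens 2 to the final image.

Lens 1: 1/d_i1 = 1/f₁ − 1/d_o1 = 1/(35.0) − 1/(280) = 0.02500, so d_i1 = 40.00 cm.
The intermediate image is 40.00 cm to the right of lens 1, which is 61.6 − (40.00) = 21.60 cm to the left of lens 2, so d_o2 = +21.60 cm.
Lens 2 is diverging, so f₂ = −21.8 cm.
Lens 2: 1/d_i2 = 1/f₂ − 1/d_o2 = 1/(-21.8) − 1/(21.60) = -0.09217, so d_i2 = -10.8 cm.
The final image is virtual, 10.8 cm to the left of lens 2 (overall magnification ≈ -0.072).

10.8 cm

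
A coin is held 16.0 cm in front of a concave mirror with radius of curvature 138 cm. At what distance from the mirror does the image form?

20.8 cm

f = R/2 = 138/2 = 69.00 cm.
Mirror equation: 1/d_i = 1/f − 1/d_o = 1/(69.00) − 1/(16.0) = 0.01449 − 0.06250 = -0.04801, so d_i = -20.8 cm.
The image is virtual, upright and enlarged, behind the mirror.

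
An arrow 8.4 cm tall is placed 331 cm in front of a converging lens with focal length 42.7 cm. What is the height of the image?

1/d_i = 1/f − 1/d_o = 1/(42.70) − 1/(331) = 0.02040, so d_i = 49.02 cm.
m = −d_i/d_o = -0.1481.
|h_i| = |m|·h_o = 0.1481 × 8.4 = 1.24 cm. The image is real, inverted and reduced, on the far side of the lens.

1.24 cm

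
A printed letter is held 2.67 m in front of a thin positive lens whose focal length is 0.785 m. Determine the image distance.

Lens equation: 1/q = 1/f − 1/p = 1/(0.7850) − 1/(2.67) = 1.274 − 0.3745 = 0.8994, so q = 1.11 m.
The image is real, inverted and reduced, on the far side of the lens.

1.11 m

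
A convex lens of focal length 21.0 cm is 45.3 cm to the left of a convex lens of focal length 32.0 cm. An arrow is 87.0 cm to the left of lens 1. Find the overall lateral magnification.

Lens 1: 1/d_i1 = 1/(21.0) − 1/(87.0) = 0.03612, so d_i1 = 27.68 cm; m₁ = −d_i1/d_o1 = -0.3182.
d_o2 = 45.3 − (27.68) = 17.62 cm.
Lens 2: 1/d_i2 = 1/(32.0) − 1/(17.62) = -0.02550, so d_i2 = -39.21 cm; m₂ = −d_i2/d_o2 = +2.225.
m = m₁·m₂ = (-0.3182)(+2.225) = -0.708.

m = -0.708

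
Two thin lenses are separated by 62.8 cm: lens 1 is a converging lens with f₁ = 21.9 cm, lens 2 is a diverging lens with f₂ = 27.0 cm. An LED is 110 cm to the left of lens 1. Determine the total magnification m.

Lens 1: 1/d_i1 = 1/(21.9) − 1/(110) = 0.03657, so d_i1 = 27.34 cm; m₁ = −d_i1/d_o1 = -0.2485.
d_o2 = 62.8 − (27.34) = 35.46 cm.
f₂ = −27.0 cm (diverging).
Lens 2: 1/d_i2 = 1/(-27.0) − 1/(35.46) = -0.06524, so d_i2 = -15.33 cm; m₂ = −d_i2/d_o2 = +0.4323.
m = m₁·m₂ = (-0.2485)(+0.4323) = -0.107.

m = -0.107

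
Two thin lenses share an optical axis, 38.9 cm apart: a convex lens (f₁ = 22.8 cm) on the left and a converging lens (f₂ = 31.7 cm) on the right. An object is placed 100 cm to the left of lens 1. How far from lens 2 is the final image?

Lens 1: 1/d_i1 = 1/f₁ − 1/d_o1 = 1/(22.8) − 1/(100) = 0.03386, so d_i1 = 29.53 cm.
The intermediate image is 29.53 cm to the right of lens 1, which is 38.9 − (29.53) = 9.370 cm to the left of lens 2, so d_o2 = +9.370 cm.
Lens 2: 1/d_i2 = 1/f₂ − 1/d_o2 = 1/(31.7) − 1/(9.370) = -0.07518, so d_i2 = -13.3 cm.
The final image is virtual, 13.3 cm to the left of lens 2 (overall magnification ≈ -0.42).

13.3 cm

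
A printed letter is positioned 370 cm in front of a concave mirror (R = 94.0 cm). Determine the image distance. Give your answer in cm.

f = R/2 = 94.0/2 = 47.00 cm.
Mirror equation: 1/q = 1/f − 1/p = 1/(47.00) − 1/(370) = 0.02128 − 0.002703 = 0.01857, so q = 53.8 cm.
The image is real, inverted and reduced, in front of the mirror.

53.8 cm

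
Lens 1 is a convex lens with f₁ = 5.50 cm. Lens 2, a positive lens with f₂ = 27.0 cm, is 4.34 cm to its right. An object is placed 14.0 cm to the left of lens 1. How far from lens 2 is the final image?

Lens 1: 1/d_i1 = 1/f₁ − 1/d_o1 = 1/(5.50) − 1/(14.0) = 0.1104, so d_i1 = 9.059 cm.
The intermediate image is 9.059 cm to the right of lens 1, which lies 4.719 cm to the right of lens 2 — a virtual object — so d_o2 = −4.719 cm.
Lens 2: 1/d_i2 = 1/f₂ − 1/d_o2 = 1/(27.0) − 1/(-4.719) = 0.2489, so d_i2 = 4.02 cm.
The final image is real, 4.02 cm to the right of lens 2 (overall magnification ≈ -0.55).

4.02 cm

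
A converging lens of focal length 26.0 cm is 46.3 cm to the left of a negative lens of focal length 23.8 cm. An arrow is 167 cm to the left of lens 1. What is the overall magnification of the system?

Lens 1: 1/d_i1 = 1/(26.0) − 1/(167) = 0.03247, so d_i1 = 30.79 cm; m₁ = −d_i1/d_o1 = -0.1844.
d_o2 = 46.3 − (30.79) = 15.51 cm.
f₂ = −23.8 cm (diverging).
Lens 2: 1/d_i2 = 1/(-23.8) − 1/(15.51) = -0.1065, so d_i2 = -9.390 cm; m₂ = −d_i2/d_o2 = +0.6054.
m = m₁·m₂ = (-0.1844)(+0.6054) = -0.112.

m = -0.112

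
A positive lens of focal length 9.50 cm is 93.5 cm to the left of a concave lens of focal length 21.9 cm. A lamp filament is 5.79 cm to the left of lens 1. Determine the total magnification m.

m = +0.431

Lens 1: 1/d_i1 = 1/(9.50) − 1/(5.79) = -0.06745, so d_i1 = -14.83 cm; m₁ = −d_i1/d_o1 = +2.561.
d_o2 = 93.5 − (-14.83) = 108.3 cm.
f₂ = −21.9 cm (diverging).
Lens 2: 1/d_i2 = 1/(-21.9) − 1/(108.3) = -0.05490, so d_i2 = -18.22 cm; m₂ = −d_i2/d_o2 = +0.1682.
m = m₁·m₂ = (+2.561)(+0.1682) = +0.431.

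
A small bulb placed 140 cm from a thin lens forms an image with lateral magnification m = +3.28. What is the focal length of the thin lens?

m = −d_i/d_o ⇒ d_i = −m·d_o = −(+3.28)·(140) = -459.2 cm.
1/f = 1/d_o + 1/d_i = 1/(140) + 1/(-459.2) = 0.004965, so f = 201 cm.
Since f is positive, the thin lens is converging.

f = 201 cm (converging)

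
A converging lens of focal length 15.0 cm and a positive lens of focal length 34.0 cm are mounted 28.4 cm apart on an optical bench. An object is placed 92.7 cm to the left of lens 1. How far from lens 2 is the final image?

Lens 1: 1/d_i1 = 1/f₁ − 1/d_o1 = 1/(15.0) − 1/(92.7) = 0.05588, so d_i1 = 17.90 cm.
The intermediate image is 17.90 cm to the right of lens 1, which is 28.4 − (17.90) = 10.50 cm to the left of lens 2, so d_o2 = +10.50 cm.
Lens 2: 1/d_i2 = 1/f₂ − 1/d_o2 = 1/(34.0) − 1/(10.50) = -0.06583, so d_i2 = -15.2 cm.
The final image is virtual, 15.2 cm to the left of lens 2 (overall magnification ≈ -0.28).

15.2 cm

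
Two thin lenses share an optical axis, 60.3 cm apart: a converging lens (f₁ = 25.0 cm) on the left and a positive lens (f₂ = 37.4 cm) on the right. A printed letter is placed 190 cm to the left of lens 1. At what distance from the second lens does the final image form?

Lens 1: 1/d_i1 = 1/f₁ − 1/d_o1 = 1/(25.0) − 1/(190) = 0.03474, so d_i1 = 28.79 cm.
The intermediate image is 28.79 cm to the right of lens 1, which is 60.3 − (28.79) = 31.51 cm to the left of lens 2, so d_o2 = +31.51 cm.
Lens 2: 1/d_i2 = 1/f₂ − 1/d_o2 = 1/(37.4) − 1/(31.51) = -0.004998, so d_i2 = -200 cm.
The final image is virtual, 200 cm to the left of lens 2 (overall magnification ≈ -0.96).

200 cm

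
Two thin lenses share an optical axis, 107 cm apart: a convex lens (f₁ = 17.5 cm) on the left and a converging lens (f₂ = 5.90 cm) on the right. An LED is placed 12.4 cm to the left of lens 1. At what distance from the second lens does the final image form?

Lens 1: 1/d_i1 = 1/f₁ − 1/d_o1 = 1/(17.5) − 1/(12.4) = -0.02350, so d_i1 = -42.55 cm.
The intermediate image is 42.55 cm to the left of lens 1 (virtual), which is 107 − (-42.55) = 149.6 cm to the left of lens 2, so d_o2 = +149.6 cm.
Lens 2: 1/d_i2 = 1/f₂ − 1/d_o2 = 1/(5.90) − 1/(149.6) = 0.1628, so d_i2 = 6.14 cm.
The final image is real, 6.14 cm to the right of lens 2 (overall magnification ≈ -0.14).

6.14 cm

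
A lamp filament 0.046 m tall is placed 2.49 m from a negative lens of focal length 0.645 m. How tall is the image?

For a negative lens, f = -0.645 m.
1/d_i = 1/f − 1/d_o = 1/(-0.6450) − 1/(2.49) = -1.952, so d_i = -0.5123 m.
m = −d_i/d_o = +0.2057.
|h_i| = |m|·h_o = 0.2057 × 0.046 = 0.00946 m. The image is virtual, upright and reduced, on the same side as the object.

0.00946 m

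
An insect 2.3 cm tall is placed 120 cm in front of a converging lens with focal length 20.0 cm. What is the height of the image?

0.460 cm

1/d_i = 1/f − 1/d_o = 1/(20.00) − 1/(120) = 0.04167, so d_i = 24.00 cm.
m = −d_i/d_o = -0.2000.
|h_i| = |m|·h_o = 0.2000 × 2.3 = 0.460 cm. The image is real, inverted and reduced, on the far side of the lens.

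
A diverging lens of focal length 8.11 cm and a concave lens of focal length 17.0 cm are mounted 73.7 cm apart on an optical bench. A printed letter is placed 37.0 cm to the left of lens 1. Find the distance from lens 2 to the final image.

Lens 1 is diverging, so f₁ = −8.11 cm.
Lens 1: 1/d_i1 = 1/f₁ − 1/d_o1 = 1/(-8.11) − 1/(37.0) = -0.1503, so d_i1 = -6.652 cm.
The intermediate image is 6.652 cm to the left of lens 1 (virtual), which is 73.7 − (-6.652) = 80.35 cm to the left of lens 2, so d_o2 = +80.35 cm.
Lens 2 is diverging, so f₂ = −17.0 cm.
Lens 2: 1/d_i2 = 1/f₂ − 1/d_o2 = 1/(-17.0) − 1/(80.35) = -0.07127, so d_i2 = -14.0 cm.
The final image is virtual, 14.0 cm to the left of lens 2 (overall magnification ≈ 0.031).

14.0 cm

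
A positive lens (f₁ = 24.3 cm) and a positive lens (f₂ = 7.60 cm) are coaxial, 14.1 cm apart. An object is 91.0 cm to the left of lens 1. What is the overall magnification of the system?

m = -0.104

Lens 1: 1/d_i1 = 1/(24.3) − 1/(91.0) = 0.03016, so d_i1 = 33.15 cm; m₁ = −d_i1/d_o1 = -0.3643.
d_o2 = 14.1 − (33.15) = -19.05 cm (virtual object).
Lens 2: 1/d_i2 = 1/(7.60) − 1/(-19.05) = 0.1841, so d_i2 = 5.433 cm; m₂ = −d_i2/d_o2 = +0.2852.
m = m₁·m₂ = (-0.3643)(+0.2852) = -0.104.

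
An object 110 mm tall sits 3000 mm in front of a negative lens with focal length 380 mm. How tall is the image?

For a negative lens, f = -380 mm.
1/d_i = 1/f − 1/d_o = 1/(-380.0) − 1/(3000) = -0.002965, so d_i = -337.3 mm.
m = −d_i/d_o = +0.1124.
|h_i| = |m|·h_o = 0.1124 × 110 = 12.4 mm. The image is virtual, upright and reduced, on the same side as the object.

12.4 mm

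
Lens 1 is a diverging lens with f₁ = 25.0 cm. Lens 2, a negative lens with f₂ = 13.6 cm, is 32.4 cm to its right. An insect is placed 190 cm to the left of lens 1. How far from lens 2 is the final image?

Lens 1 is diverging, so f₁ = −25.0 cm.
Lens 1: 1/d_i1 = 1/f₁ − 1/d_o1 = 1/(-25.0) − 1/(190) = -0.04526, so d_i1 = -22.09 cm.
The intermediate image is 22.09 cm to the left of lens 1 (virtual), which is 32.4 − (-22.09) = 54.49 cm to the left of lens 2, so d_o2 = +54.49 cm.
Lens 2 is diverging, so f₂ = −13.6 cm.
Lens 2: 1/d_i2 = 1/f₂ − 1/d_o2 = 1/(-13.6) − 1/(54.49) = -0.09188, so d_i2 = -10.9 cm.
The final image is virtual, 10.9 cm to the left of lens 2 (overall magnification ≈ 0.023).

10.9 cm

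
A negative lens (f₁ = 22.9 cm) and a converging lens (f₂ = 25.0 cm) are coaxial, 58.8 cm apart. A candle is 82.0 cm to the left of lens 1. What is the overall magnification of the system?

f₁ = −22.9 cm (diverging).
Lens 1: 1/d_i1 = 1/(-22.9) − 1/(82.0) = -0.05586, so d_i1 = -17.90 cm; m₁ = −d_i1/d_o1 = +0.2183.
d_o2 = 58.8 − (-17.90) = 76.70 cm.
Lens 2: 1/d_i2 = 1/(25.0) − 1/(76.70) = 0.02696, so d_i2 = 37.09 cm; m₂ = −d_i2/d_o2 = -0.4836.
m = m₁·m₂ = (+0.2183)(-0.4836) = -0.106.

m = -0.106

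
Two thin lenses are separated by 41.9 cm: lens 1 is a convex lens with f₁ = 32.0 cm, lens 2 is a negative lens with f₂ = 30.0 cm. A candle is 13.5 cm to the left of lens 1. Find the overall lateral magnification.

Lens 1: 1/d_i1 = 1/(32.0) − 1/(13.5) = -0.04282, so d_i1 = -23.35 cm; m₁ = −d_i1/d_o1 = +1.730.
d_o2 = 41.9 − (-23.35) = 65.25 cm.
f₂ = −30.0 cm (diverging).
Lens 2: 1/d_i2 = 1/(-30.0) − 1/(65.25) = -0.04866, so d_i2 = -20.55 cm; m₂ = −d_i2/d_o2 = +0.3150.
m = m₁·m₂ = (+1.730)(+0.3150) = +0.545.

m = +0.545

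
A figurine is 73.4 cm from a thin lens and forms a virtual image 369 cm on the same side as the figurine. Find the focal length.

Virtual image ⇒ d_i = −369 cm.
1/f = 1/d_o + 1/d_i = 1/(73.4) + 1/(-369) = 0.01091, so f = 91.6 cm.
Since f is positive, the thin lens is converging.

f = 91.6 cm (converging)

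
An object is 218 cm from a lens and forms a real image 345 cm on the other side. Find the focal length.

f = 134 cm (converging)

Real image ⇒ d_i = +345 cm.
1/f = 1/d_o + 1/d_i = 1/(218) + 1/(345) = 0.007486, so f = 134 cm.
Since f is positive, the lens is converging.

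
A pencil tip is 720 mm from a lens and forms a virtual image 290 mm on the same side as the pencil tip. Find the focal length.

Virtual image ⇒ d_i = −290 mm.
1/f = 1/d_o + 1/d_i = 1/(720) + 1/(-290) = -0.002059, so f = -486 mm.
Since f is negative, the lens is diverging.

f = -486 mm (diverging)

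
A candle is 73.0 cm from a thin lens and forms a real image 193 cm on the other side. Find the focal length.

f = 53.0 cm (converging)

Real image ⇒ d_i = +193 cm.
1/f = 1/d_o + 1/d_i = 1/(73.0) + 1/(193) = 0.01888, so f = 53.0 cm.
Since f is positive, the thin lens is converging.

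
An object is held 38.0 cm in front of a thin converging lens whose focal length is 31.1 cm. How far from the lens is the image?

Thin-lens equation: 1/q = 1/f − 1/p = 1/(31.10) − 1/(38.0) = 0.03215 − 0.02632 = 0.005839, so q = 171 cm.
The image is real, inverted and enlarged, on the far side of the lens.

171 cm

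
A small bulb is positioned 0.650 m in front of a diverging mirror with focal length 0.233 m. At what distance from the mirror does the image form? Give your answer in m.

0.172 m

For a diverging mirror, f = -0.233 m.
Mirror equation: 1/v = 1/f − 1/u = 1/(-0.2330) − 1/(0.650) = -4.292 − 1.538 = -5.830, so v = -0.172 m.
The image is virtual, upright and reduced, behind the mirror.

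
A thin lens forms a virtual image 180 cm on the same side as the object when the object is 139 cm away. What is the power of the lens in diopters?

P = +0.164 D

Virtual image ⇒ d_i = −180 cm.
1/f = 1/d_o + 1/d_i = 1/(139) + 1/(-180) = 0.001639 cm⁻¹.
f = 610.2 cm = 6.102 m, so P = 1/f = +0.164 D.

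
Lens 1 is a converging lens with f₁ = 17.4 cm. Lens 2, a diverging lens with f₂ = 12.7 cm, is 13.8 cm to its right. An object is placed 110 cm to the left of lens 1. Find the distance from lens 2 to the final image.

15.0 cm

Lens 1: 1/d_i1 = 1/f₁ − 1/d_o1 = 1/(17.4) − 1/(110) = 0.04838, so d_i1 = 20.67 cm.
The intermediate image is 20.67 cm to the right of lens 1, which lies 6.870 cm to the right of lens 2 — a virtual object — so d_o2 = −6.870 cm.
Lens 2 is diverging, so f₂ = −12.7 cm.
Lens 2: 1/d_i2 = 1/f₂ − 1/d_o2 = 1/(-12.7) − 1/(-6.870) = 0.06682, so d_i2 = 15.0 cm.
The final image is real, 15.0 cm to the right of lens 2 (overall magnification ≈ -0.41).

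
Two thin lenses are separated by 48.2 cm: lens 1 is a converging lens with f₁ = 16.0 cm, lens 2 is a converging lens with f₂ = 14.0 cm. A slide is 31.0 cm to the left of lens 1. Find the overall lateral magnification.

m = +13.2

Lens 1: 1/d_i1 = 1/(16.0) − 1/(31.0) = 0.03024, so d_i1 = 33.07 cm; m₁ = −d_i1/d_o1 = -1.067.
d_o2 = 48.2 − (33.07) = 15.13 cm.
Lens 2: 1/d_i2 = 1/(14.0) − 1/(15.13) = 0.005335, so d_i2 = 187.5 cm; m₂ = −d_i2/d_o2 = -12.39.
m = m₁·m₂ = (-1.067)(-12.39) = +13.2.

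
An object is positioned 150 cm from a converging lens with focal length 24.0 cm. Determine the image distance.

Thin-lens equation: 1/v = 1/f − 1/u = 1/(24.00) − 1/(150) = 0.04167 − 0.006667 = 0.03500, so v = 28.6 cm.
The image is real, inverted and reduced, on the far side of the lens.

28.6 cm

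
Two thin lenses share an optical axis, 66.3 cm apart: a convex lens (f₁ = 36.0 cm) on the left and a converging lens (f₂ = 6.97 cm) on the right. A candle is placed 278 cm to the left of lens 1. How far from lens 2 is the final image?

Lens 1: 1/d_i1 = 1/f₁ − 1/d_o1 = 1/(36.0) − 1/(278) = 0.02418, so d_i1 = 41.36 cm.
The intermediate image is 41.36 cm to the right of lens 1, which is 66.3 − (41.36) = 24.94 cm to the left of lens 2, so d_o2 = +24.94 cm.
Lens 2: 1/d_i2 = 1/f₂ − 1/d_o2 = 1/(6.97) − 1/(24.94) = 0.1034, so d_i2 = 9.67 cm.
The final image is real, 9.67 cm to the right of lens 2 (overall magnification ≈ 0.058).

9.67 cm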